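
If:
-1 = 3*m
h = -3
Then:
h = -3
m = -1/3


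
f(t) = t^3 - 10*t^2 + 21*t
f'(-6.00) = 249.00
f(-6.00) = -702.00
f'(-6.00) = 249.00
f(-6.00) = -702.00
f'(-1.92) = 70.46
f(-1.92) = -84.26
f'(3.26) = -12.32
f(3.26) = -3.17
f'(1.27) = 0.44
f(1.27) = 12.59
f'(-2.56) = 91.86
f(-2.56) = -136.07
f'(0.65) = 9.27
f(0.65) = 9.70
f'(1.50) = -2.25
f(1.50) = 12.38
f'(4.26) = -9.76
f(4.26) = -14.71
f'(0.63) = 9.59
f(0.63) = 9.51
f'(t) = 3*t^2 - 20*t + 21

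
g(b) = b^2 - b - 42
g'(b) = 2*b - 1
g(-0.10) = -41.89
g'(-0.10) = -1.20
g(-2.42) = -33.72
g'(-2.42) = -5.84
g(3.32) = -34.30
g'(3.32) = 5.64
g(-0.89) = -40.32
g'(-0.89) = -2.78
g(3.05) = -35.75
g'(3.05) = 5.10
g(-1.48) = -38.33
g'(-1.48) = -3.96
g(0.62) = -42.24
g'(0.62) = 0.24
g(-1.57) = -37.97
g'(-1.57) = -4.14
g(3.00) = -36.00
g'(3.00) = 5.00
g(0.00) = -42.00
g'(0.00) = -1.00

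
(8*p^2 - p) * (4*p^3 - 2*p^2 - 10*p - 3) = 32*p^5 - 20*p^4 - 78*p^3 - 14*p^2 + 3*p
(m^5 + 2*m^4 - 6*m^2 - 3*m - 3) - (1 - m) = m^5 + 2*m^4 - 6*m^2 - 2*m - 4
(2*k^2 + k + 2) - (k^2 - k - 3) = k^2 + 2*k + 5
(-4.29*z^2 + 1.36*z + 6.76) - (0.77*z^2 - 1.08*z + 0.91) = -5.06*z^2 + 2.44*z + 5.85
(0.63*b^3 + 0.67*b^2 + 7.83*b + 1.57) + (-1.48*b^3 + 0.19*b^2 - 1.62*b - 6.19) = -0.85*b^3 + 0.86*b^2 + 6.21*b - 4.62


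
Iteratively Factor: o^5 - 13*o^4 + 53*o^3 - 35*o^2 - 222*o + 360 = (o - 5)*(o^4 - 8*o^3 + 13*o^2 + 30*o - 72) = (o - 5)*(o - 3)*(o^3 - 5*o^2 - 2*o + 24) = (o - 5)*(o - 3)*(o + 2)*(o^2 - 7*o + 12) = (o - 5)*(o - 3)^2*(o + 2)*(o - 4)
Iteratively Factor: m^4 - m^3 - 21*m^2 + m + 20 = (m + 1)*(m^3 - 2*m^2 - 19*m + 20) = (m + 1)*(m + 4)*(m^2 - 6*m + 5) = (m - 1)*(m + 1)*(m + 4)*(m - 5)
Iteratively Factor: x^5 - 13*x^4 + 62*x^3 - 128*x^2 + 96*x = (x - 2)*(x^4 - 11*x^3 + 40*x^2 - 48*x) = (x - 4)*(x - 2)*(x^3 - 7*x^2 + 12*x) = (x - 4)*(x - 3)*(x - 2)*(x^2 - 4*x) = x*(x - 4)*(x - 3)*(x - 2)*(x - 4)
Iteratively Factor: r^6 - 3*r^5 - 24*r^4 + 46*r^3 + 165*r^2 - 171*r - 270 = (r + 1)*(r^5 - 4*r^4 - 20*r^3 + 66*r^2 + 99*r - 270) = (r - 2)*(r + 1)*(r^4 - 2*r^3 - 24*r^2 + 18*r + 135) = (r - 5)*(r - 2)*(r + 1)*(r^3 + 3*r^2 - 9*r - 27) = (r - 5)*(r - 2)*(r + 1)*(r + 3)*(r^2 - 9) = (r - 5)*(r - 3)*(r - 2)*(r + 1)*(r + 3)*(r + 3)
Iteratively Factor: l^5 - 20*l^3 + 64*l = (l - 4)*(l^4 + 4*l^3 - 4*l^2 - 16*l) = (l - 4)*(l - 2)*(l^3 + 6*l^2 + 8*l) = (l - 4)*(l - 2)*(l + 4)*(l^2 + 2*l) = (l - 4)*(l - 2)*(l + 2)*(l + 4)*(l)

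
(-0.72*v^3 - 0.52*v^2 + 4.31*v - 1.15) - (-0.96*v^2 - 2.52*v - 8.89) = -0.72*v^3 + 0.44*v^2 + 6.83*v + 7.74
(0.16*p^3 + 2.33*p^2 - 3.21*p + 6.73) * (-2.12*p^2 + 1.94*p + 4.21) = -0.3392*p^5 - 4.6292*p^4 + 11.999*p^3 - 10.6857*p^2 - 0.457899999999999*p + 28.3333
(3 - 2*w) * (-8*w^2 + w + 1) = 16*w^3 - 26*w^2 + w + 3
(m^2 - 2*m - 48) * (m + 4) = m^3 + 2*m^2 - 56*m - 192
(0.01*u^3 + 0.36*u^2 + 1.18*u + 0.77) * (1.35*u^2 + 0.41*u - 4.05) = 0.0135*u^5 + 0.4901*u^4 + 1.7001*u^3 + 0.0653000000000001*u^2 - 4.4633*u - 3.1185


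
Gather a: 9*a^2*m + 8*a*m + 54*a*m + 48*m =9*a^2*m + 62*a*m + 48*m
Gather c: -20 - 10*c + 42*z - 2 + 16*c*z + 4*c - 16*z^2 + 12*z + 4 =c*(16*z - 6) - 16*z^2 + 54*z - 18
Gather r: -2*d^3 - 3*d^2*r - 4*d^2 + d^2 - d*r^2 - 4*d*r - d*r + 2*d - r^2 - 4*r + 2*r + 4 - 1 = -2*d^3 - 3*d^2 + 2*d + r^2*(-d - 1) + r*(-3*d^2 - 5*d - 2) + 3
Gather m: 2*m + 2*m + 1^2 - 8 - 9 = 4*m - 16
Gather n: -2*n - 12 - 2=-2*n - 14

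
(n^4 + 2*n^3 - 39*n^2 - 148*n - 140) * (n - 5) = n^5 - 3*n^4 - 49*n^3 + 47*n^2 + 600*n + 700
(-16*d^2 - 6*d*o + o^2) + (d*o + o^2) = -16*d^2 - 5*d*o + 2*o^2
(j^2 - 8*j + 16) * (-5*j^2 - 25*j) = -5*j^4 + 15*j^3 + 120*j^2 - 400*j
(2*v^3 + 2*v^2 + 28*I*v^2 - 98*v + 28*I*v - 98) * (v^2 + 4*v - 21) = 2*v^5 + 10*v^4 + 28*I*v^4 - 132*v^3 + 140*I*v^3 - 532*v^2 - 476*I*v^2 + 1666*v - 588*I*v + 2058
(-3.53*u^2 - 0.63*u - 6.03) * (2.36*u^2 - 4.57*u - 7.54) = -8.3308*u^4 + 14.6453*u^3 + 15.2645*u^2 + 32.3073*u + 45.4662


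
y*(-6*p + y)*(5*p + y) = -30*p^2*y - p*y^2 + y^3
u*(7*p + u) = 7*p*u + u^2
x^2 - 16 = (x - 4)*(x + 4)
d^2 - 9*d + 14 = (d - 7)*(d - 2)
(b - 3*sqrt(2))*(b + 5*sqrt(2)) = b^2 + 2*sqrt(2)*b - 30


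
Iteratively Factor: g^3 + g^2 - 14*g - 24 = (g + 3)*(g^2 - 2*g - 8) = (g - 4)*(g + 3)*(g + 2)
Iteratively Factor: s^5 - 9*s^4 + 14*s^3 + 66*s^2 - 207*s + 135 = (s + 3)*(s^4 - 12*s^3 + 50*s^2 - 84*s + 45) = (s - 5)*(s + 3)*(s^3 - 7*s^2 + 15*s - 9) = (s - 5)*(s - 3)*(s + 3)*(s^2 - 4*s + 3) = (s - 5)*(s - 3)^2*(s + 3)*(s - 1)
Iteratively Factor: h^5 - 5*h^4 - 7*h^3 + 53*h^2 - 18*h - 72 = (h - 3)*(h^4 - 2*h^3 - 13*h^2 + 14*h + 24) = (h - 3)*(h - 2)*(h^3 - 13*h - 12) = (h - 3)*(h - 2)*(h + 1)*(h^2 - h - 12) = (h - 3)*(h - 2)*(h + 1)*(h + 3)*(h - 4)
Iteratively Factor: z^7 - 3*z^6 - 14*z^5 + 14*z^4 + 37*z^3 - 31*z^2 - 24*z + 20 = (z - 5)*(z^6 + 2*z^5 - 4*z^4 - 6*z^3 + 7*z^2 + 4*z - 4) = (z - 5)*(z + 2)*(z^5 - 4*z^3 + 2*z^2 + 3*z - 2) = (z - 5)*(z + 1)*(z + 2)*(z^4 - z^3 - 3*z^2 + 5*z - 2) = (z - 5)*(z - 1)*(z + 1)*(z + 2)*(z^3 - 3*z + 2) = (z - 5)*(z - 1)^2*(z + 1)*(z + 2)*(z^2 + z - 2) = (z - 5)*(z - 1)^2*(z + 1)*(z + 2)^2*(z - 1)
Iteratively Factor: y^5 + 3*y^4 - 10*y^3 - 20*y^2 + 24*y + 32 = (y + 1)*(y^4 + 2*y^3 - 12*y^2 - 8*y + 32) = (y + 1)*(y + 2)*(y^3 - 12*y + 16) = (y + 1)*(y + 2)*(y + 4)*(y^2 - 4*y + 4) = (y - 2)*(y + 1)*(y + 2)*(y + 4)*(y - 2)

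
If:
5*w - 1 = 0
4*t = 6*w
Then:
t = 3/10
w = 1/5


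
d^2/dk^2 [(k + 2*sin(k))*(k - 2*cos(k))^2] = 4*(k + 2*sin(k))*(k - 2*cos(k))*cos(k) + 2*(k + 2*sin(k))*(2*sin(k) + 1)^2 - 2*(k - 2*cos(k))^2*sin(k) + 4*(k - 2*cos(k))*(2*sin(k) + 1)*(2*cos(k) + 1)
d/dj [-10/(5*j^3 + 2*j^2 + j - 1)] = 10*(15*j^2 + 4*j + 1)/(5*j^3 + 2*j^2 + j - 1)^2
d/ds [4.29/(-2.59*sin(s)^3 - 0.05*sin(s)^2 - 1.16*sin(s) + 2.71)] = (33.3333*sin(s)^2 + 0.429*sin(s) + 4.9764)*cos(s)/(2.59*sin(s)^3 + 0.05*sin(s)^2 + 1.16*sin(s) - 2.71)^2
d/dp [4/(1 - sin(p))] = 4*cos(p)/(sin(p) - 1)^2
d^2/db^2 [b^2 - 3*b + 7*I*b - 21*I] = 2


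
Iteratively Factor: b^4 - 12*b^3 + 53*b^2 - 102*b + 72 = (b - 3)*(b^3 - 9*b^2 + 26*b - 24) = (b - 3)*(b - 2)*(b^2 - 7*b + 12) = (b - 4)*(b - 3)*(b - 2)*(b - 3)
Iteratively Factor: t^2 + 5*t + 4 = (t + 4)*(t + 1)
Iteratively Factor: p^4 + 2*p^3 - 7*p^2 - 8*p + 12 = (p + 2)*(p^3 - 7*p + 6) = (p - 2)*(p + 2)*(p^2 + 2*p - 3) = (p - 2)*(p - 1)*(p + 2)*(p + 3)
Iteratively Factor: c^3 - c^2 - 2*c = (c)*(c^2 - c - 2) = c*(c - 2)*(c + 1)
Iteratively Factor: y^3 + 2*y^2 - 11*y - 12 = (y - 3)*(y^2 + 5*y + 4) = (y - 3)*(y + 1)*(y + 4)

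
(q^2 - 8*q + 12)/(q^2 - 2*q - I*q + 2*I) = (q - 6)/(q - I)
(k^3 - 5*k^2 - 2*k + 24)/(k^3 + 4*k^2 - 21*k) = (k^2 - 2*k - 8)/(k*(k + 7))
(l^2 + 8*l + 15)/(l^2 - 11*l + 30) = (l^2 + 8*l + 15)/(l^2 - 11*l + 30)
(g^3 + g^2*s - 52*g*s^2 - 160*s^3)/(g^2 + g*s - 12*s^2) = (-g^2 + 3*g*s + 40*s^2)/(-g + 3*s)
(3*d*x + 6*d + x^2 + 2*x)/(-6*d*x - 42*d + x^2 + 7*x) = (3*d*x + 6*d + x^2 + 2*x)/(-6*d*x - 42*d + x^2 + 7*x)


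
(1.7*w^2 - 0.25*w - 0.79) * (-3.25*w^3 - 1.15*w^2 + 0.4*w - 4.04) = -5.525*w^5 - 1.1425*w^4 + 3.535*w^3 - 6.0595*w^2 + 0.694*w + 3.1916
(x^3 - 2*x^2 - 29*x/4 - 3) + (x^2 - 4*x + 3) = x^3 - x^2 - 45*x/4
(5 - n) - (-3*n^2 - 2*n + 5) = 3*n^2 + n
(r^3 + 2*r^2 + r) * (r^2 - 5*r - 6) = r^5 - 3*r^4 - 15*r^3 - 17*r^2 - 6*r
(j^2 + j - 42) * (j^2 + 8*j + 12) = j^4 + 9*j^3 - 22*j^2 - 324*j - 504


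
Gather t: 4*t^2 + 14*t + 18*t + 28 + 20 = 4*t^2 + 32*t + 48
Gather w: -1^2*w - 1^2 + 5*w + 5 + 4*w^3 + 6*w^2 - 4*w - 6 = 4*w^3 + 6*w^2 - 2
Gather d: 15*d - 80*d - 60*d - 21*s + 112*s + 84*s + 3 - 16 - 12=-125*d + 175*s - 25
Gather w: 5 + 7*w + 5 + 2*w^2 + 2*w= 2*w^2 + 9*w + 10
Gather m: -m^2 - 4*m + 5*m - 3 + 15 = -m^2 + m + 12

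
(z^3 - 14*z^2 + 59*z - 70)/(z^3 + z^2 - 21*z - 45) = (z^2 - 9*z + 14)/(z^2 + 6*z + 9)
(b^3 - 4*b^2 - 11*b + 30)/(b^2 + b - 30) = (b^2 + b - 6)/(b + 6)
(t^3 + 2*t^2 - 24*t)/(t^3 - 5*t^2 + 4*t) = (t + 6)/(t - 1)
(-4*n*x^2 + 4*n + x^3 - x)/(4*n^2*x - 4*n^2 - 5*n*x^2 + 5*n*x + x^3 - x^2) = (x + 1)/(-n + x)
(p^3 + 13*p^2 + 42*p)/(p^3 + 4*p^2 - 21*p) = (p + 6)/(p - 3)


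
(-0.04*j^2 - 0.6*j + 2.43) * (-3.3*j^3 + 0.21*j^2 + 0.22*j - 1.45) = 0.132*j^5 + 1.9716*j^4 - 8.1538*j^3 + 0.4363*j^2 + 1.4046*j - 3.5235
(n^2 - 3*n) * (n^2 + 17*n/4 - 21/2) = n^4 + 5*n^3/4 - 93*n^2/4 + 63*n/2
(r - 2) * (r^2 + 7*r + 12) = r^3 + 5*r^2 - 2*r - 24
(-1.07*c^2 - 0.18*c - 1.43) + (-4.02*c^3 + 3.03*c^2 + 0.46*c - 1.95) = -4.02*c^3 + 1.96*c^2 + 0.28*c - 3.38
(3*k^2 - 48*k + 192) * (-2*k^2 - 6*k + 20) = -6*k^4 + 78*k^3 - 36*k^2 - 2112*k + 3840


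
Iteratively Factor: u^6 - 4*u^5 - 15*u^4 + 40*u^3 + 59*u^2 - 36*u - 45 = (u - 1)*(u^5 - 3*u^4 - 18*u^3 + 22*u^2 + 81*u + 45) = (u - 1)*(u + 1)*(u^4 - 4*u^3 - 14*u^2 + 36*u + 45) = (u - 1)*(u + 1)*(u + 3)*(u^3 - 7*u^2 + 7*u + 15) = (u - 3)*(u - 1)*(u + 1)*(u + 3)*(u^2 - 4*u - 5) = (u - 3)*(u - 1)*(u + 1)^2*(u + 3)*(u - 5)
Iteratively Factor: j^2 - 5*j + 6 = (j - 2)*(j - 3)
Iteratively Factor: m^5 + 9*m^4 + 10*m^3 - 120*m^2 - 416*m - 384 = (m + 2)*(m^4 + 7*m^3 - 4*m^2 - 112*m - 192) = (m + 2)*(m + 3)*(m^3 + 4*m^2 - 16*m - 64) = (m + 2)*(m + 3)*(m + 4)*(m^2 - 16) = (m - 4)*(m + 2)*(m + 3)*(m + 4)*(m + 4)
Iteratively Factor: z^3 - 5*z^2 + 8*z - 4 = (z - 1)*(z^2 - 4*z + 4) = (z - 2)*(z - 1)*(z - 2)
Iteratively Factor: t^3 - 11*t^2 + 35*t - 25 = (t - 1)*(t^2 - 10*t + 25) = (t - 5)*(t - 1)*(t - 5)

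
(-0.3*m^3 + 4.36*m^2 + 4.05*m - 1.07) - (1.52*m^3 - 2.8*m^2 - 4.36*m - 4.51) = -1.82*m^3 + 7.16*m^2 + 8.41*m + 3.44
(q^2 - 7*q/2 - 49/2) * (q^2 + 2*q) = q^4 - 3*q^3/2 - 63*q^2/2 - 49*q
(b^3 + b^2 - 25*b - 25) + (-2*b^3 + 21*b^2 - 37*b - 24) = -b^3 + 22*b^2 - 62*b - 49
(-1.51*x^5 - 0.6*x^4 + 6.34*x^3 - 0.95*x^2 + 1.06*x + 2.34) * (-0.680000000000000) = 1.0268*x^5 + 0.408*x^4 - 4.3112*x^3 + 0.646*x^2 - 0.7208*x - 1.5912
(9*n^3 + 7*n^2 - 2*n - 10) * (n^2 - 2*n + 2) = 9*n^5 - 11*n^4 + 2*n^3 + 8*n^2 + 16*n - 20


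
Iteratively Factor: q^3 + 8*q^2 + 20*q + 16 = (q + 4)*(q^2 + 4*q + 4) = (q + 2)*(q + 4)*(q + 2)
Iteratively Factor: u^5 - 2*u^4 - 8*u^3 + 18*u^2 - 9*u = (u + 3)*(u^4 - 5*u^3 + 7*u^2 - 3*u) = (u - 3)*(u + 3)*(u^3 - 2*u^2 + u) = (u - 3)*(u - 1)*(u + 3)*(u^2 - u) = (u - 3)*(u - 1)^2*(u + 3)*(u)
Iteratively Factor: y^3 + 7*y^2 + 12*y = (y)*(y^2 + 7*y + 12) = y*(y + 4)*(y + 3)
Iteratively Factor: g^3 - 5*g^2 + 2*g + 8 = (g - 2)*(g^2 - 3*g - 4) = (g - 2)*(g + 1)*(g - 4)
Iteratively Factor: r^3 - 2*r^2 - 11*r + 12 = (r + 3)*(r^2 - 5*r + 4) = (r - 1)*(r + 3)*(r - 4)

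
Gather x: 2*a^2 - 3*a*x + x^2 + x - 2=2*a^2 + x^2 + x*(1 - 3*a) - 2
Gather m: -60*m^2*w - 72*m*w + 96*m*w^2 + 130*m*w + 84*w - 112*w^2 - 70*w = -60*m^2*w + m*(96*w^2 + 58*w) - 112*w^2 + 14*w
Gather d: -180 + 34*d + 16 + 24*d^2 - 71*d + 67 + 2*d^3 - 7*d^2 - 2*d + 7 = 2*d^3 + 17*d^2 - 39*d - 90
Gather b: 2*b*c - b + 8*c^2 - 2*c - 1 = b*(2*c - 1) + 8*c^2 - 2*c - 1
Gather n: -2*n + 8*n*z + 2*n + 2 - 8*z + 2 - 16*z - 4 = 8*n*z - 24*z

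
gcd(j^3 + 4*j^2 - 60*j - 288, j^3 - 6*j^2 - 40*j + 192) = j^2 - 2*j - 48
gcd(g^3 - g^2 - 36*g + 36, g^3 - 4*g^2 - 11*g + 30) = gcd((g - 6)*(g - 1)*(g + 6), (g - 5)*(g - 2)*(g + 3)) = 1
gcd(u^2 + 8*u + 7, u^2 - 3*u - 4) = u + 1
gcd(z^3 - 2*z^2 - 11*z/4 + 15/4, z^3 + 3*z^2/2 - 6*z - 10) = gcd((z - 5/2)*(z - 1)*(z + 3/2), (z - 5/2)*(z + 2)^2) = z - 5/2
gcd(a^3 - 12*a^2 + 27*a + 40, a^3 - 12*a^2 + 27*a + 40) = a^3 - 12*a^2 + 27*a + 40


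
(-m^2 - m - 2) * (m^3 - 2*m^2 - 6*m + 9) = -m^5 + m^4 + 6*m^3 + m^2 + 3*m - 18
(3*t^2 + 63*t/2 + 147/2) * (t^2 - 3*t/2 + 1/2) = 3*t^4 + 27*t^3 + 111*t^2/4 - 189*t/2 + 147/4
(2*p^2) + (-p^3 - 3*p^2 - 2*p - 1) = -p^3 - p^2 - 2*p - 1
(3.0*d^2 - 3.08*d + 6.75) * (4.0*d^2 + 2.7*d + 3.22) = 12.0*d^4 - 4.22*d^3 + 28.344*d^2 + 8.3074*d + 21.735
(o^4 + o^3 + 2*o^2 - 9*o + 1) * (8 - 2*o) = -2*o^5 + 6*o^4 + 4*o^3 + 34*o^2 - 74*o + 8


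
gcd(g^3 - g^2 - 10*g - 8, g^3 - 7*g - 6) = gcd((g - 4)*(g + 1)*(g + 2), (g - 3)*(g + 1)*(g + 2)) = g^2 + 3*g + 2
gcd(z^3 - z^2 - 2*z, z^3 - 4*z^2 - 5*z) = z^2 + z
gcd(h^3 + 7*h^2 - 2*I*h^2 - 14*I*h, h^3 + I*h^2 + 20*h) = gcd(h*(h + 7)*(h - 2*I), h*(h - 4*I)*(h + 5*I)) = h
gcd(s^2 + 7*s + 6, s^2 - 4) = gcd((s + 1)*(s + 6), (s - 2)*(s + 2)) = 1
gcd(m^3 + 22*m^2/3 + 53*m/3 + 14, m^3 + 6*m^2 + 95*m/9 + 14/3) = m^2 + 16*m/3 + 7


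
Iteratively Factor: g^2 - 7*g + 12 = (g - 3)*(g - 4)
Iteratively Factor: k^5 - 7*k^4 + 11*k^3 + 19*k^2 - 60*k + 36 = (k - 1)*(k^4 - 6*k^3 + 5*k^2 + 24*k - 36) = (k - 3)*(k - 1)*(k^3 - 3*k^2 - 4*k + 12) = (k - 3)*(k - 2)*(k - 1)*(k^2 - k - 6) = (k - 3)^2*(k - 2)*(k - 1)*(k + 2)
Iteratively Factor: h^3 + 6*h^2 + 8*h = (h + 4)*(h^2 + 2*h) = h*(h + 4)*(h + 2)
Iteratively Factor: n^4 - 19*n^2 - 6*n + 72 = (n + 3)*(n^3 - 3*n^2 - 10*n + 24) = (n - 4)*(n + 3)*(n^2 + n - 6) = (n - 4)*(n + 3)^2*(n - 2)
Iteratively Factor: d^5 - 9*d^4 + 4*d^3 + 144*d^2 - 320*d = (d + 4)*(d^4 - 13*d^3 + 56*d^2 - 80*d) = (d - 5)*(d + 4)*(d^3 - 8*d^2 + 16*d) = (d - 5)*(d - 4)*(d + 4)*(d^2 - 4*d) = d*(d - 5)*(d - 4)*(d + 4)*(d - 4)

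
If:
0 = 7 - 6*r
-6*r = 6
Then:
No Solution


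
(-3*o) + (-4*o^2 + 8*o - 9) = -4*o^2 + 5*o - 9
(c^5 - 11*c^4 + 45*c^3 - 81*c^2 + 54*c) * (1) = c^5 - 11*c^4 + 45*c^3 - 81*c^2 + 54*c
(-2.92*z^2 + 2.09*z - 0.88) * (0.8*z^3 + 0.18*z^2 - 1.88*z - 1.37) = -2.336*z^5 + 1.1464*z^4 + 5.1618*z^3 - 0.0871999999999993*z^2 - 1.2089*z + 1.2056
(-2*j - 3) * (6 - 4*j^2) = 8*j^3 + 12*j^2 - 12*j - 18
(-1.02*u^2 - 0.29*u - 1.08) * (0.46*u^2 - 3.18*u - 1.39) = -0.4692*u^4 + 3.1102*u^3 + 1.8432*u^2 + 3.8375*u + 1.5012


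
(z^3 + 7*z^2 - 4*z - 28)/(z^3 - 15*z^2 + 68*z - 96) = (z^3 + 7*z^2 - 4*z - 28)/(z^3 - 15*z^2 + 68*z - 96)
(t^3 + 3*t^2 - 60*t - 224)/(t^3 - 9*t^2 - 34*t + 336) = (t^2 + 11*t + 28)/(t^2 - t - 42)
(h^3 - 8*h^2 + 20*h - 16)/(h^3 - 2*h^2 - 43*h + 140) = (h^2 - 4*h + 4)/(h^2 + 2*h - 35)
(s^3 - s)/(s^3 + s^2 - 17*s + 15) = s*(s + 1)/(s^2 + 2*s - 15)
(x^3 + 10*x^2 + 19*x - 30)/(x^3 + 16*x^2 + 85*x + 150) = (x - 1)/(x + 5)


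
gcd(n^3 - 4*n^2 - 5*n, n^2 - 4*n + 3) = 1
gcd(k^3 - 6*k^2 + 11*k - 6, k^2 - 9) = k - 3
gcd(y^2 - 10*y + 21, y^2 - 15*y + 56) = y - 7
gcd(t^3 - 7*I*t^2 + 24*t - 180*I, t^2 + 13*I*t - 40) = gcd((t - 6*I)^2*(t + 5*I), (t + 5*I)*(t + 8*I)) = t + 5*I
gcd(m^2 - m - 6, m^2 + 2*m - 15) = m - 3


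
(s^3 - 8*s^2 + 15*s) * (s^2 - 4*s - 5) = s^5 - 12*s^4 + 42*s^3 - 20*s^2 - 75*s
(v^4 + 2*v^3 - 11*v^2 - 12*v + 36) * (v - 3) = v^5 - v^4 - 17*v^3 + 21*v^2 + 72*v - 108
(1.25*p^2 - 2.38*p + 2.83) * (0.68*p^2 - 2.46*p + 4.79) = 0.85*p^4 - 4.6934*p^3 + 13.7667*p^2 - 18.362*p + 13.5557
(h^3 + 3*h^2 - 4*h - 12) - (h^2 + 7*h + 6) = h^3 + 2*h^2 - 11*h - 18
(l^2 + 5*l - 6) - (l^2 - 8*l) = 13*l - 6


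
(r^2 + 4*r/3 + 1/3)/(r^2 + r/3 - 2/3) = (3*r + 1)/(3*r - 2)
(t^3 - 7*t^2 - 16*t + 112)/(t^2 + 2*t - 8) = (t^2 - 11*t + 28)/(t - 2)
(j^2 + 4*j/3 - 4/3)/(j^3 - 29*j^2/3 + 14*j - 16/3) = (j + 2)/(j^2 - 9*j + 8)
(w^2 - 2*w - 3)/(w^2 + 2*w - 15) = (w + 1)/(w + 5)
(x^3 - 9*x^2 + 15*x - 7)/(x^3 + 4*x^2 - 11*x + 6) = (x - 7)/(x + 6)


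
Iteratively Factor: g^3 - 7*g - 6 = (g - 3)*(g^2 + 3*g + 2) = (g - 3)*(g + 2)*(g + 1)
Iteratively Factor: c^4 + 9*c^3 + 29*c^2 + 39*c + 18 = (c + 3)*(c^3 + 6*c^2 + 11*c + 6) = (c + 1)*(c + 3)*(c^2 + 5*c + 6) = (c + 1)*(c + 3)^2*(c + 2)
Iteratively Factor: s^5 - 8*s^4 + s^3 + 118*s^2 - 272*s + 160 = (s - 4)*(s^4 - 4*s^3 - 15*s^2 + 58*s - 40) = (s - 5)*(s - 4)*(s^3 + s^2 - 10*s + 8) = (s - 5)*(s - 4)*(s + 4)*(s^2 - 3*s + 2) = (s - 5)*(s - 4)*(s - 2)*(s + 4)*(s - 1)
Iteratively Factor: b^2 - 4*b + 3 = (b - 3)*(b - 1)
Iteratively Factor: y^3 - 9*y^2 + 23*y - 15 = (y - 3)*(y^2 - 6*y + 5) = (y - 3)*(y - 1)*(y - 5)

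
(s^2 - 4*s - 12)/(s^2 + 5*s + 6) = (s - 6)/(s + 3)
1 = 1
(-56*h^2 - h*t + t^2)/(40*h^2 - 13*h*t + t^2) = (7*h + t)/(-5*h + t)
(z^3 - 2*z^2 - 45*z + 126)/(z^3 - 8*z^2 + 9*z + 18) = (z + 7)/(z + 1)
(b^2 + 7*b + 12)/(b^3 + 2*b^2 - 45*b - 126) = (b + 4)/(b^2 - b - 42)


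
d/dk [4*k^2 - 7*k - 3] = 8*k - 7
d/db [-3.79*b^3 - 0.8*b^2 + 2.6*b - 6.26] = -11.37*b^2 - 1.6*b + 2.6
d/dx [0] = 0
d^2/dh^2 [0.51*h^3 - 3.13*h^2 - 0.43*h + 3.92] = 3.06*h - 6.26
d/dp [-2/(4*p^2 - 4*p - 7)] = 8*(2*p - 1)/(-4*p^2 + 4*p + 7)^2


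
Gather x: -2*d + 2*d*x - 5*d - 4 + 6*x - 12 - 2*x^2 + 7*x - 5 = -7*d - 2*x^2 + x*(2*d + 13) - 21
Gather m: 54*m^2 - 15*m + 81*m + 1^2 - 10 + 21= 54*m^2 + 66*m + 12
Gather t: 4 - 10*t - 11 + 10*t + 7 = 0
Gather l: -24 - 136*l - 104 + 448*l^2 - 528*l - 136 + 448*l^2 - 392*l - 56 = 896*l^2 - 1056*l - 320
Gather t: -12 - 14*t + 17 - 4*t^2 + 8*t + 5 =-4*t^2 - 6*t + 10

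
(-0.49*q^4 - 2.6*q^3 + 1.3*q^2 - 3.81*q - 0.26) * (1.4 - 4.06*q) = 1.9894*q^5 + 9.87*q^4 - 8.918*q^3 + 17.2886*q^2 - 4.2784*q - 0.364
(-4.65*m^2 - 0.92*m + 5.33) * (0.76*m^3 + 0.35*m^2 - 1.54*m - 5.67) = -3.534*m^5 - 2.3267*m^4 + 10.8898*m^3 + 29.6478*m^2 - 2.9918*m - 30.2211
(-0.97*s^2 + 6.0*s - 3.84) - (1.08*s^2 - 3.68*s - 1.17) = -2.05*s^2 + 9.68*s - 2.67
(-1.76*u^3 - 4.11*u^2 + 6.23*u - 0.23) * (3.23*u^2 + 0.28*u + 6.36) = -5.6848*u^5 - 13.7681*u^4 + 7.7785*u^3 - 25.1381*u^2 + 39.5584*u - 1.4628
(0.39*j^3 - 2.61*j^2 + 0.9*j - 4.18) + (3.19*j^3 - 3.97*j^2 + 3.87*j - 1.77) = 3.58*j^3 - 6.58*j^2 + 4.77*j - 5.95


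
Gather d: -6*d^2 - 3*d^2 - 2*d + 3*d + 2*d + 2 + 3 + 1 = -9*d^2 + 3*d + 6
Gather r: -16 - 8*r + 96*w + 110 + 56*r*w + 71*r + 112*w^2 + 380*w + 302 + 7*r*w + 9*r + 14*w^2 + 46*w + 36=r*(63*w + 72) + 126*w^2 + 522*w + 432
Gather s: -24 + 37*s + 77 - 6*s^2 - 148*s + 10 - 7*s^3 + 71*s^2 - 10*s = -7*s^3 + 65*s^2 - 121*s + 63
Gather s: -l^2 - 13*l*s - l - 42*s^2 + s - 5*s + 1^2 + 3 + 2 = -l^2 - l - 42*s^2 + s*(-13*l - 4) + 6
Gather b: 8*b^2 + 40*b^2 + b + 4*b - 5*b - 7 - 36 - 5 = 48*b^2 - 48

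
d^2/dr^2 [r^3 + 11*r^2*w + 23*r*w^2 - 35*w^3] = 6*r + 22*w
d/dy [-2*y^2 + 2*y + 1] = 2 - 4*y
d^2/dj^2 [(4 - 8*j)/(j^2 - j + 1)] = 8*(2*j - 1)*(3*j^2 - 3*j - (2*j - 1)^2 + 3)/(j^2 - j + 1)^3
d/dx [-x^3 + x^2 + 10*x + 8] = -3*x^2 + 2*x + 10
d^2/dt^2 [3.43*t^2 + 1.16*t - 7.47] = 6.86000000000000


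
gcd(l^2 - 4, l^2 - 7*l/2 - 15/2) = 1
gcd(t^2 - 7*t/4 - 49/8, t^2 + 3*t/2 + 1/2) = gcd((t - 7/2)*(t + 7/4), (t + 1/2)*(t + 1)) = 1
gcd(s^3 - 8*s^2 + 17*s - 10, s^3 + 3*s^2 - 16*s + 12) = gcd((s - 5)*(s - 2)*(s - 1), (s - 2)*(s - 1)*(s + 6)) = s^2 - 3*s + 2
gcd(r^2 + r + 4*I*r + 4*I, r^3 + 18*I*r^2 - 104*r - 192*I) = r + 4*I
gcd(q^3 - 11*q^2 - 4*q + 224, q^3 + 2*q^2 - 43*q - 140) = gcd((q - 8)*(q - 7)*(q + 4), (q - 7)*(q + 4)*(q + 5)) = q^2 - 3*q - 28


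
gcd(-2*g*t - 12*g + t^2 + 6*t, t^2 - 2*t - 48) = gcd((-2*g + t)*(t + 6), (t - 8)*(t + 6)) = t + 6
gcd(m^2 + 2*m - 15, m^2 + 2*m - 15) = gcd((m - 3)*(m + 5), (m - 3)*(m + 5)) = m^2 + 2*m - 15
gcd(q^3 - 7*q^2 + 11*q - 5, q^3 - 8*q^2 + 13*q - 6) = q^2 - 2*q + 1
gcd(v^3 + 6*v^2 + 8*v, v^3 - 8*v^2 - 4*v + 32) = v + 2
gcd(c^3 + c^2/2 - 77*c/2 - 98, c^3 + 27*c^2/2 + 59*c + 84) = c^2 + 15*c/2 + 14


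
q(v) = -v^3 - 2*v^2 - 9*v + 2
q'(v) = -3*v^2 - 4*v - 9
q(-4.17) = 77.26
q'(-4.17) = -44.49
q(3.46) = -94.50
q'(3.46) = -58.75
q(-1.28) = 12.34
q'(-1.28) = -8.80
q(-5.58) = 163.69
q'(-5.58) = -80.09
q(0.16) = 0.50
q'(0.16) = -9.72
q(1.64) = -22.55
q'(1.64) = -23.63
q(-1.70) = 16.43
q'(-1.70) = -10.87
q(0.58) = -4.09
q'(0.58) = -12.33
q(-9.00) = 650.00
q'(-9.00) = -216.00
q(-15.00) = 3062.00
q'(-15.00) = -624.00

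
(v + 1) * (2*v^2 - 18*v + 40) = 2*v^3 - 16*v^2 + 22*v + 40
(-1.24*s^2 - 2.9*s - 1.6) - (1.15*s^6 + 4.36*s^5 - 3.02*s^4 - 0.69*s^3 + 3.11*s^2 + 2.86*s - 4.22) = -1.15*s^6 - 4.36*s^5 + 3.02*s^4 + 0.69*s^3 - 4.35*s^2 - 5.76*s + 2.62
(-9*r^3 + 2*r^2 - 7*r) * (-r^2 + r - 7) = 9*r^5 - 11*r^4 + 72*r^3 - 21*r^2 + 49*r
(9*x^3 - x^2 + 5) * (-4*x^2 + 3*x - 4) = -36*x^5 + 31*x^4 - 39*x^3 - 16*x^2 + 15*x - 20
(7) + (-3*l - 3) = 4 - 3*l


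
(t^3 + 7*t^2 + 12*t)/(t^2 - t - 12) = t*(t + 4)/(t - 4)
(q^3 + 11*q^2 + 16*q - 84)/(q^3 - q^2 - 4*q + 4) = (q^2 + 13*q + 42)/(q^2 + q - 2)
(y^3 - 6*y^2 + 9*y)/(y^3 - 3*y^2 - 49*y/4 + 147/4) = 4*y*(y - 3)/(4*y^2 - 49)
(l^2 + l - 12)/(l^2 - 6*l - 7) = (-l^2 - l + 12)/(-l^2 + 6*l + 7)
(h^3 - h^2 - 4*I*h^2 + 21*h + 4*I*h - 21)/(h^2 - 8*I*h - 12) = (h^3 - h^2*(1 + 4*I) + h*(21 + 4*I) - 21)/(h^2 - 8*I*h - 12)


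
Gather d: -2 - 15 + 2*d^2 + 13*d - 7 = 2*d^2 + 13*d - 24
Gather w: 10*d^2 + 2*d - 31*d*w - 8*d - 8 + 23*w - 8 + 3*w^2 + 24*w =10*d^2 - 6*d + 3*w^2 + w*(47 - 31*d) - 16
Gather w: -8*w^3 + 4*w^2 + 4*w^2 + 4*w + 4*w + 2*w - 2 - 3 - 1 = -8*w^3 + 8*w^2 + 10*w - 6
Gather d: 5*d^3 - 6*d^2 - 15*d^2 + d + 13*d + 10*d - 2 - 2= 5*d^3 - 21*d^2 + 24*d - 4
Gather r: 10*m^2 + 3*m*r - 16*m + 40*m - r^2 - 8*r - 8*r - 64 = 10*m^2 + 24*m - r^2 + r*(3*m - 16) - 64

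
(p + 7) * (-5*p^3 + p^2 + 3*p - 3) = -5*p^4 - 34*p^3 + 10*p^2 + 18*p - 21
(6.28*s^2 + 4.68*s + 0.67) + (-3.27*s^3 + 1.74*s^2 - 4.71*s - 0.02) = -3.27*s^3 + 8.02*s^2 - 0.0300000000000002*s + 0.65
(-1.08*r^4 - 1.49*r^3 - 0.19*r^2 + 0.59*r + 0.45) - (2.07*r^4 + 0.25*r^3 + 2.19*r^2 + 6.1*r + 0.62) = -3.15*r^4 - 1.74*r^3 - 2.38*r^2 - 5.51*r - 0.17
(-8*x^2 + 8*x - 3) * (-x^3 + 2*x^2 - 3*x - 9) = 8*x^5 - 24*x^4 + 43*x^3 + 42*x^2 - 63*x + 27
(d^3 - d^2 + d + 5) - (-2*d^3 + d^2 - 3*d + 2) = 3*d^3 - 2*d^2 + 4*d + 3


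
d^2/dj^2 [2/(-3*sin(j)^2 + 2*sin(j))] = 4*(18*sin(j) - 9 - 25/sin(j) + 18/sin(j)^2 - 4/sin(j)^3)/(3*sin(j) - 2)^3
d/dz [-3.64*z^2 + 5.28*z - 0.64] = 5.28 - 7.28*z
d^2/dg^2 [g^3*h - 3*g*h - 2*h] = 6*g*h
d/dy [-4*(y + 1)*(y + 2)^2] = 4*(-3*y - 4)*(y + 2)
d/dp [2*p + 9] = 2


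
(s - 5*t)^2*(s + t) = s^3 - 9*s^2*t + 15*s*t^2 + 25*t^3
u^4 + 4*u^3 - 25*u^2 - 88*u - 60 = (u - 5)*(u + 1)*(u + 2)*(u + 6)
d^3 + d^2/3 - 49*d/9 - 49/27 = (d - 7/3)*(d + 1/3)*(d + 7/3)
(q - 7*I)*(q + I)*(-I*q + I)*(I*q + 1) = q^4 - q^3 - 7*I*q^3 + q^2 + 7*I*q^2 - q - 7*I*q + 7*I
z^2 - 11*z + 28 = (z - 7)*(z - 4)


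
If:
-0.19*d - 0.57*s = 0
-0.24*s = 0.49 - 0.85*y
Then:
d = 6.125 - 10.625*y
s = 3.54166666666667*y - 2.04166666666667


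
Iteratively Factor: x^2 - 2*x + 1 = (x - 1)*(x - 1)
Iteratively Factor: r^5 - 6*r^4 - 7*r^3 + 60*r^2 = (r - 4)*(r^4 - 2*r^3 - 15*r^2) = (r - 5)*(r - 4)*(r^3 + 3*r^2) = r*(r - 5)*(r - 4)*(r^2 + 3*r) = r*(r - 5)*(r - 4)*(r + 3)*(r)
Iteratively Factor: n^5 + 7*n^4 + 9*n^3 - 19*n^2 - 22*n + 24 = (n + 2)*(n^4 + 5*n^3 - n^2 - 17*n + 12) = (n - 1)*(n + 2)*(n^3 + 6*n^2 + 5*n - 12) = (n - 1)*(n + 2)*(n + 3)*(n^2 + 3*n - 4) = (n - 1)*(n + 2)*(n + 3)*(n + 4)*(n - 1)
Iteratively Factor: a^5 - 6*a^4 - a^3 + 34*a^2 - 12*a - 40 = (a - 2)*(a^4 - 4*a^3 - 9*a^2 + 16*a + 20) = (a - 2)^2*(a^3 - 2*a^2 - 13*a - 10) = (a - 2)^2*(a + 1)*(a^2 - 3*a - 10) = (a - 5)*(a - 2)^2*(a + 1)*(a + 2)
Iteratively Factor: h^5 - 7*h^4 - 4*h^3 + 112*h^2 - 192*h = (h - 4)*(h^4 - 3*h^3 - 16*h^2 + 48*h) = h*(h - 4)*(h^3 - 3*h^2 - 16*h + 48) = h*(h - 4)*(h + 4)*(h^2 - 7*h + 12) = h*(h - 4)*(h - 3)*(h + 4)*(h - 4)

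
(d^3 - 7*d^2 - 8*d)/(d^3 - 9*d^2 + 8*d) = (d + 1)/(d - 1)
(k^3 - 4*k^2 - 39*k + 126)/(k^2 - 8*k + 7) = (k^2 + 3*k - 18)/(k - 1)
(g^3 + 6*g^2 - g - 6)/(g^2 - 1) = g + 6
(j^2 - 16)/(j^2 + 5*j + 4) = (j - 4)/(j + 1)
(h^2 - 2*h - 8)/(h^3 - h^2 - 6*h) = (h - 4)/(h*(h - 3))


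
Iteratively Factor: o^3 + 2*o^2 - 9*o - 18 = (o + 2)*(o^2 - 9) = (o - 3)*(o + 2)*(o + 3)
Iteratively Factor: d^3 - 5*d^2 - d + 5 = (d - 1)*(d^2 - 4*d - 5) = (d - 1)*(d + 1)*(d - 5)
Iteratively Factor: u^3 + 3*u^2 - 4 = (u + 2)*(u^2 + u - 2) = (u + 2)^2*(u - 1)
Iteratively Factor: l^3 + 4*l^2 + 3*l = (l)*(l^2 + 4*l + 3) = l*(l + 3)*(l + 1)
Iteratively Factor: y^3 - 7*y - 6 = (y + 1)*(y^2 - y - 6) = (y - 3)*(y + 1)*(y + 2)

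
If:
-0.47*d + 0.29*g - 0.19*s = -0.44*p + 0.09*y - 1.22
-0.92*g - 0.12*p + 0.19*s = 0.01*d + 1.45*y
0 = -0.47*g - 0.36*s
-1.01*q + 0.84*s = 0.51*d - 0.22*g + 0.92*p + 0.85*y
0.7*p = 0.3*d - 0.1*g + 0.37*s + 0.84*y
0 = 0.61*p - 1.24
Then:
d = 4.20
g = -0.26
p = 2.03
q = -3.76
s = 0.34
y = 0.01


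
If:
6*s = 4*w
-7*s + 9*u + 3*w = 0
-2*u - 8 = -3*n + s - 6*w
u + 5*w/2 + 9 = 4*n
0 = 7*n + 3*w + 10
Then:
No Solution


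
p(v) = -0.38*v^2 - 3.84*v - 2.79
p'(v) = -0.76*v - 3.84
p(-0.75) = -0.12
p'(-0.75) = -3.27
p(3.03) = -17.91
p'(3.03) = -6.14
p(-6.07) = 6.52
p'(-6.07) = 0.77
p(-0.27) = -1.78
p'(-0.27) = -3.63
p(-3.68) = 6.20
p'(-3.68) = -1.04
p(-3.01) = 5.33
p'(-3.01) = -1.55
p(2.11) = -12.58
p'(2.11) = -5.44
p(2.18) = -12.97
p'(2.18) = -5.50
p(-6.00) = 6.57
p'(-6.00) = 0.72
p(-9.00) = 0.99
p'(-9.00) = 3.00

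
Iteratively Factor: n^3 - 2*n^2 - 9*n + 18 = (n + 3)*(n^2 - 5*n + 6) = (n - 2)*(n + 3)*(n - 3)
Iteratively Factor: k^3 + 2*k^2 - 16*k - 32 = (k + 4)*(k^2 - 2*k - 8) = (k + 2)*(k + 4)*(k - 4)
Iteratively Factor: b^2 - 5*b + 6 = (b - 3)*(b - 2)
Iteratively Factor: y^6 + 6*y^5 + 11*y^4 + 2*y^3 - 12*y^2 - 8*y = (y - 1)*(y^5 + 7*y^4 + 18*y^3 + 20*y^2 + 8*y) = (y - 1)*(y + 2)*(y^4 + 5*y^3 + 8*y^2 + 4*y) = y*(y - 1)*(y + 2)*(y^3 + 5*y^2 + 8*y + 4) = y*(y - 1)*(y + 1)*(y + 2)*(y^2 + 4*y + 4) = y*(y - 1)*(y + 1)*(y + 2)^2*(y + 2)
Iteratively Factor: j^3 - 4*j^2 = (j)*(j^2 - 4*j) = j^2*(j - 4)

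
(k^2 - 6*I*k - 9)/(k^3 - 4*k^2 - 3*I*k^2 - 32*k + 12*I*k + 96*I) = (k - 3*I)/(k^2 - 4*k - 32)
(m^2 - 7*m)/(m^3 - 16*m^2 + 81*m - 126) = m/(m^2 - 9*m + 18)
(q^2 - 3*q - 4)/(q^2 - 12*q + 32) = (q + 1)/(q - 8)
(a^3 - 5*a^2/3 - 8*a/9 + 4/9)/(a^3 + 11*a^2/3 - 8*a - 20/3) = (a - 1/3)/(a + 5)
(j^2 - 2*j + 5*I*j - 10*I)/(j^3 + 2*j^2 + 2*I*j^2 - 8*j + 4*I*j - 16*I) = (j + 5*I)/(j^2 + 2*j*(2 + I) + 8*I)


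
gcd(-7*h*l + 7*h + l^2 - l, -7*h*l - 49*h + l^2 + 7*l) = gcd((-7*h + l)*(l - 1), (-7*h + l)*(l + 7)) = 7*h - l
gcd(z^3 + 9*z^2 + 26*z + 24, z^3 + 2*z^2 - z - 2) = z + 2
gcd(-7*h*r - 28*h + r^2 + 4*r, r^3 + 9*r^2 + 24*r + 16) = r + 4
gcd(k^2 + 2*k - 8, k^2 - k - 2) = k - 2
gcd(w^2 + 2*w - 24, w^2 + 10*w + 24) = w + 6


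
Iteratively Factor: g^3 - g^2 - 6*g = (g - 3)*(g^2 + 2*g) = g*(g - 3)*(g + 2)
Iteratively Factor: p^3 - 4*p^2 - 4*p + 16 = (p - 4)*(p^2 - 4) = (p - 4)*(p + 2)*(p - 2)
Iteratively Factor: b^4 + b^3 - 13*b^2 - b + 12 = (b - 1)*(b^3 + 2*b^2 - 11*b - 12) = (b - 1)*(b + 1)*(b^2 + b - 12) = (b - 3)*(b - 1)*(b + 1)*(b + 4)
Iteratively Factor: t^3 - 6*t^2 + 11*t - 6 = (t - 2)*(t^2 - 4*t + 3) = (t - 3)*(t - 2)*(t - 1)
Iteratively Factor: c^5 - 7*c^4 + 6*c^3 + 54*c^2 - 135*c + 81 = (c + 3)*(c^4 - 10*c^3 + 36*c^2 - 54*c + 27) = (c - 3)*(c + 3)*(c^3 - 7*c^2 + 15*c - 9) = (c - 3)^2*(c + 3)*(c^2 - 4*c + 3) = (c - 3)^2*(c - 1)*(c + 3)*(c - 3)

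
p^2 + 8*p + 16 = (p + 4)^2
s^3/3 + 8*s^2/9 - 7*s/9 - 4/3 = (s/3 + 1)*(s - 4/3)*(s + 1)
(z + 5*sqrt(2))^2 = z^2 + 10*sqrt(2)*z + 50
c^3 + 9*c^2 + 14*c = c*(c + 2)*(c + 7)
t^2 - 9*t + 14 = (t - 7)*(t - 2)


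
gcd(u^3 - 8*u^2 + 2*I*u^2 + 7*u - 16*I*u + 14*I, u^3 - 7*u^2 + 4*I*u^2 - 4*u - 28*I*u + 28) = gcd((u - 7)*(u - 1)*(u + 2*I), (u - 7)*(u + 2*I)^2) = u^2 + u*(-7 + 2*I) - 14*I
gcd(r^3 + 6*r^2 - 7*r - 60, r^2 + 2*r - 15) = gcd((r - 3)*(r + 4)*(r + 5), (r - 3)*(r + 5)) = r^2 + 2*r - 15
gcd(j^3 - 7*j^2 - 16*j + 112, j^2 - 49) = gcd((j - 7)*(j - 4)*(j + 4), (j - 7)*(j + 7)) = j - 7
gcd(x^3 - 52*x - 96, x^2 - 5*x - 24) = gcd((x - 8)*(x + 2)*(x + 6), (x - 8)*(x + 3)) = x - 8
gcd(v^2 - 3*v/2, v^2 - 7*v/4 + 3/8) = v - 3/2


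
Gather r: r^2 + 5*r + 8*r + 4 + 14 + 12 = r^2 + 13*r + 30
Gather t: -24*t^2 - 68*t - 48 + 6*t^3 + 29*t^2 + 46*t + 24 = 6*t^3 + 5*t^2 - 22*t - 24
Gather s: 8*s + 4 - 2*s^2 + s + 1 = -2*s^2 + 9*s + 5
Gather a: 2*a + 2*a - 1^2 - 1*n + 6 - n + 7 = 4*a - 2*n + 12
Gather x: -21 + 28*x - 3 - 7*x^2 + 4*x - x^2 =-8*x^2 + 32*x - 24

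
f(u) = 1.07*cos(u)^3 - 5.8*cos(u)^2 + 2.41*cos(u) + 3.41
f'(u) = -3.21*sin(u)*cos(u)^2 + 11.6*sin(u)*cos(u) - 2.41*sin(u)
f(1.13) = 3.47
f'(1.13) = 1.77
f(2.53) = -3.04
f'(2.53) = -8.07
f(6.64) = 1.46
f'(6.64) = 1.97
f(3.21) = -5.83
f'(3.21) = 1.17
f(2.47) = -2.54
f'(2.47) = -8.37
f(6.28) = 1.09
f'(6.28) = -0.02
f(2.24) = -0.57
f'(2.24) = -8.50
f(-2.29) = -1.00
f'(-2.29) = 8.61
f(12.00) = 1.96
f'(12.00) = -2.73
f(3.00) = -5.70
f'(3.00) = -2.40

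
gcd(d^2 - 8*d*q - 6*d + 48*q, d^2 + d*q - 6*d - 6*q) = d - 6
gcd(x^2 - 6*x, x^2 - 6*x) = x^2 - 6*x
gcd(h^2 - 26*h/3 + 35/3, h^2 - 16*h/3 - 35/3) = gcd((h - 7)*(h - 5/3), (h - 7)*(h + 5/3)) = h - 7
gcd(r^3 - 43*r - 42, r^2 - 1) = r + 1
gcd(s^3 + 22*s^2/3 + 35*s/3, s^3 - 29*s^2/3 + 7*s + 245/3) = s + 7/3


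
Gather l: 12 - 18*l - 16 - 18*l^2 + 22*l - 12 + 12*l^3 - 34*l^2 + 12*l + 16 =12*l^3 - 52*l^2 + 16*l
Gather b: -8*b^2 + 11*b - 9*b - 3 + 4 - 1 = -8*b^2 + 2*b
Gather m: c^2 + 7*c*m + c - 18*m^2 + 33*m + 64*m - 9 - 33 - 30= c^2 + c - 18*m^2 + m*(7*c + 97) - 72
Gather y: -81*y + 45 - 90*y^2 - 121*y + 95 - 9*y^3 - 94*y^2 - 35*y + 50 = -9*y^3 - 184*y^2 - 237*y + 190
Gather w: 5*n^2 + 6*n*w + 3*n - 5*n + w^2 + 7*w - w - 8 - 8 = 5*n^2 - 2*n + w^2 + w*(6*n + 6) - 16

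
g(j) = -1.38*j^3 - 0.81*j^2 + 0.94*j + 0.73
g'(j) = -4.14*j^2 - 1.62*j + 0.94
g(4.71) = -157.00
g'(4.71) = -98.53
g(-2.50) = 14.88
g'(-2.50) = -20.88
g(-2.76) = 20.98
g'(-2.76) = -26.13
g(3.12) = -46.13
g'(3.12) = -44.41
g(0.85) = 0.10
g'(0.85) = -3.43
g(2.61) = -26.87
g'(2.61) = -31.49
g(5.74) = -281.55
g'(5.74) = -144.76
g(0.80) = 0.26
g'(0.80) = -3.01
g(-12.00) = 2257.45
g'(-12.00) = -575.78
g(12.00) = -2489.27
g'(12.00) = -614.66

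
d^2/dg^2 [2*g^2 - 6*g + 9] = 4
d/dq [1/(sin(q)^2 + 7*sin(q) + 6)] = -(2*sin(q) + 7)*cos(q)/(sin(q)^2 + 7*sin(q) + 6)^2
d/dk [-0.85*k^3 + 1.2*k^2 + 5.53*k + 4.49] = -2.55*k^2 + 2.4*k + 5.53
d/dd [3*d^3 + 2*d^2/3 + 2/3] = d*(27*d + 4)/3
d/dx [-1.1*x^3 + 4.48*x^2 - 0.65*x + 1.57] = -3.3*x^2 + 8.96*x - 0.65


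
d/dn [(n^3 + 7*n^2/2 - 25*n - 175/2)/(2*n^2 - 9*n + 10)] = (4*n^4 - 36*n^3 + 97*n^2 + 840*n - 2075)/(2*(4*n^4 - 36*n^3 + 121*n^2 - 180*n + 100))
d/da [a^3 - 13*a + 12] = 3*a^2 - 13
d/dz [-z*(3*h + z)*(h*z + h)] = h*(-6*h*z - 3*h - 3*z^2 - 2*z)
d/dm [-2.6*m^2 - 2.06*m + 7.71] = -5.2*m - 2.06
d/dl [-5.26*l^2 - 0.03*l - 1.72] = -10.52*l - 0.03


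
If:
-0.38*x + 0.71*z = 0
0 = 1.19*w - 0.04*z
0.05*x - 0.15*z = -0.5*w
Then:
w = 0.00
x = 0.00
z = 0.00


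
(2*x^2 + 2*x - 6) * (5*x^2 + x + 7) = 10*x^4 + 12*x^3 - 14*x^2 + 8*x - 42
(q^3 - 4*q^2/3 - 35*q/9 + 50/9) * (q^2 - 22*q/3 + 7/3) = q^5 - 26*q^4/3 + 74*q^3/9 + 836*q^2/27 - 1345*q/27 + 350/27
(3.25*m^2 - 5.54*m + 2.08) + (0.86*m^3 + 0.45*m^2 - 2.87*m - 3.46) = 0.86*m^3 + 3.7*m^2 - 8.41*m - 1.38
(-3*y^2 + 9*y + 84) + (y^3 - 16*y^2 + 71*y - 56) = y^3 - 19*y^2 + 80*y + 28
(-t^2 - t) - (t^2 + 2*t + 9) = -2*t^2 - 3*t - 9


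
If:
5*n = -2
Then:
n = -2/5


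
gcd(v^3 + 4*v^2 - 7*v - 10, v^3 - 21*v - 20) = v + 1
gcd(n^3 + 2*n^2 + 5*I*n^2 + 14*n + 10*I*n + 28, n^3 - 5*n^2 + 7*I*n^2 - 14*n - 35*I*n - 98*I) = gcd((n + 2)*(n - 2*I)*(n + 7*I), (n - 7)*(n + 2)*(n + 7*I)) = n^2 + n*(2 + 7*I) + 14*I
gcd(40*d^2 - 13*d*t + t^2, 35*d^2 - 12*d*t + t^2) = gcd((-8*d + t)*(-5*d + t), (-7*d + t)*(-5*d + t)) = -5*d + t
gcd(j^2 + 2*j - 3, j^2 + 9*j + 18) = j + 3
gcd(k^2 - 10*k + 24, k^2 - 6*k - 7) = 1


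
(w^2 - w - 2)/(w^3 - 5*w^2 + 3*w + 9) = (w - 2)/(w^2 - 6*w + 9)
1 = 1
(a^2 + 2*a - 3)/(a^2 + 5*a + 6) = (a - 1)/(a + 2)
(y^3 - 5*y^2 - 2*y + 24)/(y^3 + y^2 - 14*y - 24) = (y - 3)/(y + 3)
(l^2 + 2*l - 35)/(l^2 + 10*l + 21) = (l - 5)/(l + 3)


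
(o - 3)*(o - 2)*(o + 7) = o^3 + 2*o^2 - 29*o + 42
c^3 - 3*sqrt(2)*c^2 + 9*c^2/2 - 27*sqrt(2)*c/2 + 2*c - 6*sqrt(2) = (c + 1/2)*(c + 4)*(c - 3*sqrt(2))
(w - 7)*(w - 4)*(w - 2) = w^3 - 13*w^2 + 50*w - 56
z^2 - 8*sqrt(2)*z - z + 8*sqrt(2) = (z - 1)*(z - 8*sqrt(2))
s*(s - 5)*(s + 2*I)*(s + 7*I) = s^4 - 5*s^3 + 9*I*s^3 - 14*s^2 - 45*I*s^2 + 70*s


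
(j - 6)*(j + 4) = j^2 - 2*j - 24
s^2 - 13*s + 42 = (s - 7)*(s - 6)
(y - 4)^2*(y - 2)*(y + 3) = y^4 - 7*y^3 + 2*y^2 + 64*y - 96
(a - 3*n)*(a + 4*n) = a^2 + a*n - 12*n^2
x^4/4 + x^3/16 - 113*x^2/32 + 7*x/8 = x*(x/4 + 1)*(x - 7/2)*(x - 1/4)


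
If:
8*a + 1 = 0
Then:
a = -1/8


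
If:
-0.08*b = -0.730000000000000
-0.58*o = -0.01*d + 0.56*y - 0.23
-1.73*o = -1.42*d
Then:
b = 9.12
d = 0.493488775889867 - 1.20153788912316*y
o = 0.405060151308446 - 0.986233411881434*y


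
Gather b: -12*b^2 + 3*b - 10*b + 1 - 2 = -12*b^2 - 7*b - 1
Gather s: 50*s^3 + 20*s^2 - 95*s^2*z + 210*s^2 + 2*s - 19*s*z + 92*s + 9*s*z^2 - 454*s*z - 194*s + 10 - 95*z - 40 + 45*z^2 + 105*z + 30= 50*s^3 + s^2*(230 - 95*z) + s*(9*z^2 - 473*z - 100) + 45*z^2 + 10*z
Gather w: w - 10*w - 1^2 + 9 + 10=18 - 9*w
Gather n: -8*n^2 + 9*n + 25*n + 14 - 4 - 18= -8*n^2 + 34*n - 8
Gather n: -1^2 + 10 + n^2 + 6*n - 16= n^2 + 6*n - 7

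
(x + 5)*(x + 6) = x^2 + 11*x + 30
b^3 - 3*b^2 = b^2*(b - 3)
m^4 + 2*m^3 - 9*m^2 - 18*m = m*(m - 3)*(m + 2)*(m + 3)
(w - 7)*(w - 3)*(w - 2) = w^3 - 12*w^2 + 41*w - 42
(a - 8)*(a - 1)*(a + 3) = a^3 - 6*a^2 - 19*a + 24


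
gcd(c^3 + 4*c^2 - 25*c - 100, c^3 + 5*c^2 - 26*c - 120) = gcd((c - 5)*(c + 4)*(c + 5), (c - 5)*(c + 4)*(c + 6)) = c^2 - c - 20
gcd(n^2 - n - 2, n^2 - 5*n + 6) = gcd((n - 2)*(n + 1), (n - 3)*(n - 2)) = n - 2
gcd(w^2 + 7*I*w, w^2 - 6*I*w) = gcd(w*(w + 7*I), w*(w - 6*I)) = w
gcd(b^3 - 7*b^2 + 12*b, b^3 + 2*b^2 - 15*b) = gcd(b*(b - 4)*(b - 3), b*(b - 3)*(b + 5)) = b^2 - 3*b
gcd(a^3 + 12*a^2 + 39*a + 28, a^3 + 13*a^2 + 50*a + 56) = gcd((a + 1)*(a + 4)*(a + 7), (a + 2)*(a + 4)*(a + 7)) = a^2 + 11*a + 28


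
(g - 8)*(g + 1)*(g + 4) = g^3 - 3*g^2 - 36*g - 32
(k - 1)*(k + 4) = k^2 + 3*k - 4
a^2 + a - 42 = (a - 6)*(a + 7)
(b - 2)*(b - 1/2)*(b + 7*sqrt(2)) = b^3 - 5*b^2/2 + 7*sqrt(2)*b^2 - 35*sqrt(2)*b/2 + b + 7*sqrt(2)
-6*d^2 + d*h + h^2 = (-2*d + h)*(3*d + h)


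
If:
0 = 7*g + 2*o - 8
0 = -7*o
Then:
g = 8/7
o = 0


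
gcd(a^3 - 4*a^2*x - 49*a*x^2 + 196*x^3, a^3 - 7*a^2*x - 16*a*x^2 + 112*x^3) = a^2 - 11*a*x + 28*x^2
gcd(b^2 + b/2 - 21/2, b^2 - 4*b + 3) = b - 3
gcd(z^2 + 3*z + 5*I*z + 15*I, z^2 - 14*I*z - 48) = 1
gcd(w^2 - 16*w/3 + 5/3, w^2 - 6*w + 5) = w - 5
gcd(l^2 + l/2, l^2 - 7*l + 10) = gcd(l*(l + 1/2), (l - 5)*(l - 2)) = 1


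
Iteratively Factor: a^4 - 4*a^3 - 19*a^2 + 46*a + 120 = (a - 5)*(a^3 + a^2 - 14*a - 24) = (a - 5)*(a + 3)*(a^2 - 2*a - 8) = (a - 5)*(a - 4)*(a + 3)*(a + 2)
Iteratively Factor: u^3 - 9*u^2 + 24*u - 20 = (u - 5)*(u^2 - 4*u + 4) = (u - 5)*(u - 2)*(u - 2)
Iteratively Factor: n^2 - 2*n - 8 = (n + 2)*(n - 4)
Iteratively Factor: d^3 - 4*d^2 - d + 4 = (d + 1)*(d^2 - 5*d + 4) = (d - 4)*(d + 1)*(d - 1)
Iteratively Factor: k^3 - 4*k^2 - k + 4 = (k - 4)*(k^2 - 1) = (k - 4)*(k - 1)*(k + 1)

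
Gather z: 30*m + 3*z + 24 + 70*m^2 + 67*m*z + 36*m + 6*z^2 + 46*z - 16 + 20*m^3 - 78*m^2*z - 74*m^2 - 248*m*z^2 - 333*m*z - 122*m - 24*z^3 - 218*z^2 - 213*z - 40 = 20*m^3 - 4*m^2 - 56*m - 24*z^3 + z^2*(-248*m - 212) + z*(-78*m^2 - 266*m - 164) - 32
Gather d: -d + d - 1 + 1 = 0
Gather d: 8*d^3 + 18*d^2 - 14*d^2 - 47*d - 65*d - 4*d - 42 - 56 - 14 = 8*d^3 + 4*d^2 - 116*d - 112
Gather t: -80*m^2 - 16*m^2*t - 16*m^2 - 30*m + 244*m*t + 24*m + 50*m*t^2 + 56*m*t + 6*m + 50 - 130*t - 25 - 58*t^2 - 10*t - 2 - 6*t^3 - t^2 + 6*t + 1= -96*m^2 - 6*t^3 + t^2*(50*m - 59) + t*(-16*m^2 + 300*m - 134) + 24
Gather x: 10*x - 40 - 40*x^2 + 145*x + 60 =-40*x^2 + 155*x + 20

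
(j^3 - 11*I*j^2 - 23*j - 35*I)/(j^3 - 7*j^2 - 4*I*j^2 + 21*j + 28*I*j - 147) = (j^2 - 4*I*j + 5)/(j^2 + j*(-7 + 3*I) - 21*I)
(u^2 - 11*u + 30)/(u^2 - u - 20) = (u - 6)/(u + 4)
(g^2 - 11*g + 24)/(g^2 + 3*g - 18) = (g - 8)/(g + 6)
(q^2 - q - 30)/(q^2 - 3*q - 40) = (q - 6)/(q - 8)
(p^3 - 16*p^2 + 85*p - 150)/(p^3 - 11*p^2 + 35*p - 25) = (p - 6)/(p - 1)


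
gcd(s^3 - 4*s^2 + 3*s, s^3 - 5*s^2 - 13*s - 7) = 1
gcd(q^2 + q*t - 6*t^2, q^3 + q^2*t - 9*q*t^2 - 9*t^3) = q + 3*t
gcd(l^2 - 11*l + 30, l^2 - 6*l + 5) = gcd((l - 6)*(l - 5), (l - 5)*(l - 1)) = l - 5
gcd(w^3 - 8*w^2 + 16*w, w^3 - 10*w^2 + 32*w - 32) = w^2 - 8*w + 16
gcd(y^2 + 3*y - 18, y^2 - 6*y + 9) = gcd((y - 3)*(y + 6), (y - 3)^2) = y - 3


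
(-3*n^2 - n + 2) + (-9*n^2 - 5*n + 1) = -12*n^2 - 6*n + 3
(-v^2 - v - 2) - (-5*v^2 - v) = 4*v^2 - 2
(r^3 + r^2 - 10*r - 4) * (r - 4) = r^4 - 3*r^3 - 14*r^2 + 36*r + 16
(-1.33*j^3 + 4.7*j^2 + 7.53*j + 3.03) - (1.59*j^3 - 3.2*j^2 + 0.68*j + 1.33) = -2.92*j^3 + 7.9*j^2 + 6.85*j + 1.7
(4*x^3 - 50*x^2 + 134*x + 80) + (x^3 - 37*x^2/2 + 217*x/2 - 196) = 5*x^3 - 137*x^2/2 + 485*x/2 - 116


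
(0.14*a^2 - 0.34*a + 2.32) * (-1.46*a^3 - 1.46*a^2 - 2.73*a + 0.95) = -0.2044*a^5 + 0.292*a^4 - 3.273*a^3 - 2.326*a^2 - 6.6566*a + 2.204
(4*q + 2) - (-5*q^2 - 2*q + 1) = 5*q^2 + 6*q + 1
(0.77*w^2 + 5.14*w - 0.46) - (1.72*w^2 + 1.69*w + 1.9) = -0.95*w^2 + 3.45*w - 2.36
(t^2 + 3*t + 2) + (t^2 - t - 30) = 2*t^2 + 2*t - 28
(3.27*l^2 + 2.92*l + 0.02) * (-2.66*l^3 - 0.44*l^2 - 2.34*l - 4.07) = -8.6982*l^5 - 9.206*l^4 - 8.9898*l^3 - 20.1505*l^2 - 11.9312*l - 0.0814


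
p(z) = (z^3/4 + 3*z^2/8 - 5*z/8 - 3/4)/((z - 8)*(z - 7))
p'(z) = (3*z^2/4 + 3*z/4 - 5/8)/((z - 8)*(z - 7)) - (z^3/4 + 3*z^2/8 - 5*z/8 - 3/4)/((z - 8)*(z - 7)^2) - (z^3/4 + 3*z^2/8 - 5*z/8 - 3/4)/((z - 8)^2*(z - 7))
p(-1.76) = 0.00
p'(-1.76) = 0.00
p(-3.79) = -0.05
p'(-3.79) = 0.05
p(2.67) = 0.22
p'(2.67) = 0.38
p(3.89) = 1.35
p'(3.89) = 1.83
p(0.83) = -0.02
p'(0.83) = 0.01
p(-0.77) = -0.00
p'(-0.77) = -0.01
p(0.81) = -0.02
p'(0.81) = 0.00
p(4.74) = 4.25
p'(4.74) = 5.87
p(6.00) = 31.50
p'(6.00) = 62.69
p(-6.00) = -0.21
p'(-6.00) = 0.09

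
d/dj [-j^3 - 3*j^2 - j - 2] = -3*j^2 - 6*j - 1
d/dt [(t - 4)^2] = 2*t - 8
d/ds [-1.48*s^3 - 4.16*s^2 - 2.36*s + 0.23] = -4.44*s^2 - 8.32*s - 2.36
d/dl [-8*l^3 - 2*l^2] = 4*l*(-6*l - 1)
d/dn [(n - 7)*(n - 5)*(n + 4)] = 3*n^2 - 16*n - 13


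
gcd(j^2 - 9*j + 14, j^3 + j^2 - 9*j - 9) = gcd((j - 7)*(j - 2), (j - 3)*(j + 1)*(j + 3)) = 1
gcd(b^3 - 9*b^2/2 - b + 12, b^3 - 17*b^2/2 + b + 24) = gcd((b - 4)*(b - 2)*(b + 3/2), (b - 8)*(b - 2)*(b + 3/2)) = b^2 - b/2 - 3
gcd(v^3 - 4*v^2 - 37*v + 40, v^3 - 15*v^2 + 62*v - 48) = v^2 - 9*v + 8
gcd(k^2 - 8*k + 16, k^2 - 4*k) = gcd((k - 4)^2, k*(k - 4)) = k - 4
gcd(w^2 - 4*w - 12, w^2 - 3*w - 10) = w + 2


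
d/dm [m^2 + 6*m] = 2*m + 6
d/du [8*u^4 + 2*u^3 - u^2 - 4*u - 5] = 32*u^3 + 6*u^2 - 2*u - 4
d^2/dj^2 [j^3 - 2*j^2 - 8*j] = 6*j - 4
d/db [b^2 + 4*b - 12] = 2*b + 4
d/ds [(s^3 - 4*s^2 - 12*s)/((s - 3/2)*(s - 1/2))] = 4*(4*s^4 - 16*s^3 + 89*s^2 - 24*s - 36)/(16*s^4 - 64*s^3 + 88*s^2 - 48*s + 9)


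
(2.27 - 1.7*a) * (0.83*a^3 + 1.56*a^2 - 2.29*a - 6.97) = -1.411*a^4 - 0.7679*a^3 + 7.4342*a^2 + 6.6507*a - 15.8219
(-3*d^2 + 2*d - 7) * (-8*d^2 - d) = 24*d^4 - 13*d^3 + 54*d^2 + 7*d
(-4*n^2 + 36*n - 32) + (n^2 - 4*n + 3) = -3*n^2 + 32*n - 29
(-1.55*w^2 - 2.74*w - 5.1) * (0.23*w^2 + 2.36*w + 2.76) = -0.3565*w^4 - 4.2882*w^3 - 11.9174*w^2 - 19.5984*w - 14.076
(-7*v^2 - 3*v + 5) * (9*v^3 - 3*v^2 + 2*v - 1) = -63*v^5 - 6*v^4 + 40*v^3 - 14*v^2 + 13*v - 5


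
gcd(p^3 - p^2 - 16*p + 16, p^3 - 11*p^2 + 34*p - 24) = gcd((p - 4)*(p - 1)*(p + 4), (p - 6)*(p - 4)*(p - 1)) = p^2 - 5*p + 4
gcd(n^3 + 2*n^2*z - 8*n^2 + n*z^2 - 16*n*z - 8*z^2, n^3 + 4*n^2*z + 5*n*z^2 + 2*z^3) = n^2 + 2*n*z + z^2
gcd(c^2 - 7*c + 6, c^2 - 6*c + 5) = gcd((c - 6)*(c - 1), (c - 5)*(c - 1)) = c - 1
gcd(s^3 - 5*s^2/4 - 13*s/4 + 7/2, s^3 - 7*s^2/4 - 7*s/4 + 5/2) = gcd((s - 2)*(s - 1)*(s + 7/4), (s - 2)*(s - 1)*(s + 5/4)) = s^2 - 3*s + 2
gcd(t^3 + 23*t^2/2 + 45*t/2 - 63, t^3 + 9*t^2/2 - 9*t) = t^2 + 9*t/2 - 9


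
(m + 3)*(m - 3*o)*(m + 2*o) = m^3 - m^2*o + 3*m^2 - 6*m*o^2 - 3*m*o - 18*o^2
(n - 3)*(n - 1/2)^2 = n^3 - 4*n^2 + 13*n/4 - 3/4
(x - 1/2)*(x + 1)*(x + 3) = x^3 + 7*x^2/2 + x - 3/2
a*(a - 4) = a^2 - 4*a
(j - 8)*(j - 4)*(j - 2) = j^3 - 14*j^2 + 56*j - 64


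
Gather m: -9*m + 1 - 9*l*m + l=l + m*(-9*l - 9) + 1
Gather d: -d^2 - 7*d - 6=-d^2 - 7*d - 6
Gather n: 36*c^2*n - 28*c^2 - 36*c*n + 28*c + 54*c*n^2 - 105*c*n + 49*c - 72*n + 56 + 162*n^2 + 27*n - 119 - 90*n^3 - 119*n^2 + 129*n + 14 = -28*c^2 + 77*c - 90*n^3 + n^2*(54*c + 43) + n*(36*c^2 - 141*c + 84) - 49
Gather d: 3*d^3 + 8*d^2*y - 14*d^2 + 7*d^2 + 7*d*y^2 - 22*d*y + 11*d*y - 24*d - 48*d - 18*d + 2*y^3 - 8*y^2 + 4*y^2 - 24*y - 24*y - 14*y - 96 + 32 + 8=3*d^3 + d^2*(8*y - 7) + d*(7*y^2 - 11*y - 90) + 2*y^3 - 4*y^2 - 62*y - 56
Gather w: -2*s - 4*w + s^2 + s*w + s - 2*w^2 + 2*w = s^2 - s - 2*w^2 + w*(s - 2)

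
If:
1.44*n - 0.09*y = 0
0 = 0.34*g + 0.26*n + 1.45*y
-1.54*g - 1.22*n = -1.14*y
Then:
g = 0.00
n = 0.00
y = 0.00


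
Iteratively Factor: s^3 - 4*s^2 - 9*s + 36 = (s - 3)*(s^2 - s - 12) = (s - 3)*(s + 3)*(s - 4)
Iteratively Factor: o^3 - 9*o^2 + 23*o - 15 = (o - 3)*(o^2 - 6*o + 5) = (o - 3)*(o - 1)*(o - 5)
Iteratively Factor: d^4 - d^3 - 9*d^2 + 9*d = (d - 3)*(d^3 + 2*d^2 - 3*d) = (d - 3)*(d - 1)*(d^2 + 3*d) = d*(d - 3)*(d - 1)*(d + 3)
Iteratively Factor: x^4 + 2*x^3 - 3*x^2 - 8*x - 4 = (x + 1)*(x^3 + x^2 - 4*x - 4) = (x + 1)^2*(x^2 - 4) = (x - 2)*(x + 1)^2*(x + 2)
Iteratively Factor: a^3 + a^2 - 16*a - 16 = (a - 4)*(a^2 + 5*a + 4) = (a - 4)*(a + 1)*(a + 4)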